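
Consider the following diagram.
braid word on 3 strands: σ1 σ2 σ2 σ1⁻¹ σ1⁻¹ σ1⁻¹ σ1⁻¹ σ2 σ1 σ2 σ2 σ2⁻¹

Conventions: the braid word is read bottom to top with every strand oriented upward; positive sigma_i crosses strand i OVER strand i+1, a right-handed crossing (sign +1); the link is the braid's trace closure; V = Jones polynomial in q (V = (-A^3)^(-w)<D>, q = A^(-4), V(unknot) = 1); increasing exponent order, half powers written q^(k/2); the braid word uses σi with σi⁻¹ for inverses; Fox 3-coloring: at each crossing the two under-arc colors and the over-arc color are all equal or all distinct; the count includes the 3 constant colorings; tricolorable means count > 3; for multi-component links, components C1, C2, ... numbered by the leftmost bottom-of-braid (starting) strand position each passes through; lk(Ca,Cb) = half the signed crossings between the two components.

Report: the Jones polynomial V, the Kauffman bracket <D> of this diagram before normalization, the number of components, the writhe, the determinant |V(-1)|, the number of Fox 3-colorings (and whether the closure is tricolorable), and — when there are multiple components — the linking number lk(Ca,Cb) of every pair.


Jones polynomial: V(q) = -q^-1 + 2 - q + 2q^2 - q^3 + q^4 - q^5
<D> = -A^-14 + A^-10 - A^-6 + 2A^-2 - A^2 + 2A^6 - A^10; writhe +2
components 1, writhe +2 (12 crossings)
3-colorings: 9 of 3^12, det 9 — tricolorable
note: inverse pairs cancel, leaving σ1 σ2 σ2 σ1⁻¹ σ1⁻¹ σ1⁻¹ σ1⁻¹ σ2 σ1 σ2


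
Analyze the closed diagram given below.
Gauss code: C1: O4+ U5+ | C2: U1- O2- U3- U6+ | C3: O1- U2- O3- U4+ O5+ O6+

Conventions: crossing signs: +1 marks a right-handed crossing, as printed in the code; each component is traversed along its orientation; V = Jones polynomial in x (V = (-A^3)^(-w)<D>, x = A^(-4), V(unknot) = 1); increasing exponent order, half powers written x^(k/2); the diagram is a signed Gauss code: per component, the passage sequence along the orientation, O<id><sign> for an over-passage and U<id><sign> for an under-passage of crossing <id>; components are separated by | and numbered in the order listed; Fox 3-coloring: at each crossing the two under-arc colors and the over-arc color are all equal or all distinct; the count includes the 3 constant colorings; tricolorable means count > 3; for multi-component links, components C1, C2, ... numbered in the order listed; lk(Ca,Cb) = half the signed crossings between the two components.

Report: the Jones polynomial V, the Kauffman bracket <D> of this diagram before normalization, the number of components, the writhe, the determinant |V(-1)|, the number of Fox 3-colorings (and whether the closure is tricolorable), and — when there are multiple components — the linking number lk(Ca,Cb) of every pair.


V(x) = x^-2 + 2 + x^2
bracket: A^-8 + 2 + A^8, w = 0
3 components, writhe 0, over 6 crossings
lk(C1,C2) = 0
linking number lk(C1,C3) = +1
lk(C2,C3): -1
det 4, colorings 3 of 3^6 — not tricolorable
observation: the 3 component pairs carry total linking 0


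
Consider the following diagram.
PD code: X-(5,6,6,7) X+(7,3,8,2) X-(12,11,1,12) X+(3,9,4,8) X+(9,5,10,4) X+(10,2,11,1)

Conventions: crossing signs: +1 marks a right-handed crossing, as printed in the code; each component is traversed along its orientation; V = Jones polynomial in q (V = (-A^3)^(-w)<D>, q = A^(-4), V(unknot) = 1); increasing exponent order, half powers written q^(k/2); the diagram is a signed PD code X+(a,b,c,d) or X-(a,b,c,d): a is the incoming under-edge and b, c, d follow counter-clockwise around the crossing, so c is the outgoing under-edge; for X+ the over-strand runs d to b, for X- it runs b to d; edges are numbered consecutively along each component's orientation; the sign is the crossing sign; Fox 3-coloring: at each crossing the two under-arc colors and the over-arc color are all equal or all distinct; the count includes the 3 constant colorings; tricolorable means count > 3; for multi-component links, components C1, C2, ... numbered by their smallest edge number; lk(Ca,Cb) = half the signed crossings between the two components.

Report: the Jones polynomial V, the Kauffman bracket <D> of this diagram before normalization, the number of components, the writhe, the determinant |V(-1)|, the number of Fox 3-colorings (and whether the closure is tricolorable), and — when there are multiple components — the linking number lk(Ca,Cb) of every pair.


Jones polynomial: V(q) = q + q^3 - q^4
<D> = -A^-10 + A^-6 + A^2; writhe +2
components 1, writhe +2 (6 crossings)
3-colorings: 9 of 3^6, det 3 — tricolorable
note: det 3 = |V(-1)|; divisible by 3, so tricolorable


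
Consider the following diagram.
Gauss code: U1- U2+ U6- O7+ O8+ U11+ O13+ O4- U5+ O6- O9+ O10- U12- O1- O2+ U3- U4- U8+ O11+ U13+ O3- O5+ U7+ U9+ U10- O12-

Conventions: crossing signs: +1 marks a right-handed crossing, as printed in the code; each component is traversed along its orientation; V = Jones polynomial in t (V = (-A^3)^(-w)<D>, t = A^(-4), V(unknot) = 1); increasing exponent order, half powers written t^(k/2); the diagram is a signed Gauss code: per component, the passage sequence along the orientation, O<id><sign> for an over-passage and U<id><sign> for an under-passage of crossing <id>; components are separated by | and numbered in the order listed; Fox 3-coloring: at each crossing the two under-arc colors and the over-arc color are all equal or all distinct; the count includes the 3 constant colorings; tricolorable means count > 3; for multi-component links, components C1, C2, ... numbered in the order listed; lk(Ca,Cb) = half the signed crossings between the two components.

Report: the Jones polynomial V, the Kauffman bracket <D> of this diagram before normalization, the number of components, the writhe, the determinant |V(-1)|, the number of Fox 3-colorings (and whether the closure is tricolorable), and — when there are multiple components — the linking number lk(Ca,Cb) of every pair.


Jones polynomial: V(t) = t^-1 - 1 + 2t - 2t^2 + 2t^3 - 2t^4 + t^5
<D> = -A^-17 + 2A^-13 - 2A^-9 + 2A^-5 - 2A^-1 + A^3 - A^7; writhe +1
components 1, writhe +1 (13 crossings)
3-colorings: 3 of 3^13, det 11 — not tricolorable
note: w = +1 shifts under R1 moves; the (-A^3)^(-1) factor cancels that in V


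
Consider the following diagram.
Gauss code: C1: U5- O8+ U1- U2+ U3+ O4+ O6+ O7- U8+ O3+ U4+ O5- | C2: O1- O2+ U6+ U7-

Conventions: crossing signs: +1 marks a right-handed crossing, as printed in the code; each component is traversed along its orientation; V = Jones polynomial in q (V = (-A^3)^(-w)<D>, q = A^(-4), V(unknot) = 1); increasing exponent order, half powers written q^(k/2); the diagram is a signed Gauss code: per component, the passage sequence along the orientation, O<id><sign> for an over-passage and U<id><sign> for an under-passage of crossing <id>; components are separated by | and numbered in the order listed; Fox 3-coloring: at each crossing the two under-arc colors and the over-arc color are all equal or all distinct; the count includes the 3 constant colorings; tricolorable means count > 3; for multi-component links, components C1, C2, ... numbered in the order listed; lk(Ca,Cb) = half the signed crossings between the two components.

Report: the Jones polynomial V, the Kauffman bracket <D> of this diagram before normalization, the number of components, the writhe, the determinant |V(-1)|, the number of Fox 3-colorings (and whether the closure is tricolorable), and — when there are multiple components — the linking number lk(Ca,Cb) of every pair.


V(q) = -q^(1/2) - q^(3/2) - q^(5/2) + q^(9/2)
bracket: A^-12 - A^-4 - 1 - A^4, w = +2
2 components, writhe +2, over 8 crossings
lk(C1,C2) = 0
det 0, colorings 27 of 3^8 — tricolorable
observation: summing lk over 1 pair gives 0


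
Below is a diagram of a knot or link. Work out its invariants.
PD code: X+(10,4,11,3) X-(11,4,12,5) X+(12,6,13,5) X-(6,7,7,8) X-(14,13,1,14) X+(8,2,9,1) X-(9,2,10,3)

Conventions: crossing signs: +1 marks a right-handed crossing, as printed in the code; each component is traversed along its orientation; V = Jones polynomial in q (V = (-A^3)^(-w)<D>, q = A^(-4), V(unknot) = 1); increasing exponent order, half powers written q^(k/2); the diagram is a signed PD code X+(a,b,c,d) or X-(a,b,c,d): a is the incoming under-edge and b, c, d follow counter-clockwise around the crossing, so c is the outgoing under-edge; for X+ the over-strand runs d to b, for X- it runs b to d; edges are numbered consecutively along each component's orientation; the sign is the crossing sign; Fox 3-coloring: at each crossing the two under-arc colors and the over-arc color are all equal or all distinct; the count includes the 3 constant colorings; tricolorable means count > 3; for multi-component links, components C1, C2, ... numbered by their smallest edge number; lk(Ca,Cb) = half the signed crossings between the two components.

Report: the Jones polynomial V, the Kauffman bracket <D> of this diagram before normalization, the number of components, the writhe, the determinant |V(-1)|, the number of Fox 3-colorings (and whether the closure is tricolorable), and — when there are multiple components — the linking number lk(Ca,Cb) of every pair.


Jones polynomial: V(q) = 1
<D> = -A^-3; writhe -1
components 1, writhe -1 (7 crossings)
3-colorings: 3 of 3^7, det 1 — not tricolorable
note: det 1 = |V(-1)|; not divisible by 3, so not tricolorable


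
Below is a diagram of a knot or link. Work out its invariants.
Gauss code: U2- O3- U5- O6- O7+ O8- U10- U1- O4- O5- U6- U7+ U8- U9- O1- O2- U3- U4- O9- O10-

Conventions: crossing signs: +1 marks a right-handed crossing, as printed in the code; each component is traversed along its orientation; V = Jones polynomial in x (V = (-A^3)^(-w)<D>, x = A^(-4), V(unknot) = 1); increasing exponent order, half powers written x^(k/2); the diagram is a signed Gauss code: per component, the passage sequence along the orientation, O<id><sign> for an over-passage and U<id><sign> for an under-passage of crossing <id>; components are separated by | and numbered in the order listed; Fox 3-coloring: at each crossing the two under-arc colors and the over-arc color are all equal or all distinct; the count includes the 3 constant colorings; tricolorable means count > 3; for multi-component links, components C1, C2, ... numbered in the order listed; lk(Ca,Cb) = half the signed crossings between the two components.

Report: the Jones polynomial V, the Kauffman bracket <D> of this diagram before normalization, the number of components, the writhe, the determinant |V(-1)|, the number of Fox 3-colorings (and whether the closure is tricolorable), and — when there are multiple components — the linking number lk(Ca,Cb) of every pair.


Jones polynomial: V(x) = -x^-8 + x^-5 + x^-3
<D> = A^-12 + A^-4 - A^8; writhe -8
components 1, writhe -8 (10 crossings)
3-colorings: 9 of 3^10, det 3 — tricolorable
note: w = -8 shifts under R1 moves; the (-A^3)^(8) factor cancels that in V


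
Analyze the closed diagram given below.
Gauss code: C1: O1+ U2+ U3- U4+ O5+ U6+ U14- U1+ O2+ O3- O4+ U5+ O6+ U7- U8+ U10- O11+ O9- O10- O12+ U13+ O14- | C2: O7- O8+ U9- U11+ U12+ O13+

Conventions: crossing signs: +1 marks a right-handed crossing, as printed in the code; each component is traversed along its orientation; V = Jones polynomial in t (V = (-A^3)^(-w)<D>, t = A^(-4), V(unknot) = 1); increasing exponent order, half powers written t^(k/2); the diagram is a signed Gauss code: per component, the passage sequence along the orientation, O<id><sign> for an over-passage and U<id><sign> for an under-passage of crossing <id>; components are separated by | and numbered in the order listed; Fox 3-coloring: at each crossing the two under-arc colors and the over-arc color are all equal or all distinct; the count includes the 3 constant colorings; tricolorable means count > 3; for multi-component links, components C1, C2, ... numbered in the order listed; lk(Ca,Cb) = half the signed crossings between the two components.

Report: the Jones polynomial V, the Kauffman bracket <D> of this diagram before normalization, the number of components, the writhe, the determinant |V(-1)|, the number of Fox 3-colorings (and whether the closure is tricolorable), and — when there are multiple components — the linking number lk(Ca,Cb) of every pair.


V = -t^(3/2) - 2t^(7/2) + t^(9/2) - t^(11/2) + t^(13/2)
<D> = A^-14 - A^-10 + A^-6 - 2A^-2 - A^6 (w = +4)
2 components over 14 crossings, w = +4
lk(C1,C2): +1
9 Fox colorings among 3^14, |V(-1)| = 6: tricolorable
why: the 1 component pair carries total linking +1


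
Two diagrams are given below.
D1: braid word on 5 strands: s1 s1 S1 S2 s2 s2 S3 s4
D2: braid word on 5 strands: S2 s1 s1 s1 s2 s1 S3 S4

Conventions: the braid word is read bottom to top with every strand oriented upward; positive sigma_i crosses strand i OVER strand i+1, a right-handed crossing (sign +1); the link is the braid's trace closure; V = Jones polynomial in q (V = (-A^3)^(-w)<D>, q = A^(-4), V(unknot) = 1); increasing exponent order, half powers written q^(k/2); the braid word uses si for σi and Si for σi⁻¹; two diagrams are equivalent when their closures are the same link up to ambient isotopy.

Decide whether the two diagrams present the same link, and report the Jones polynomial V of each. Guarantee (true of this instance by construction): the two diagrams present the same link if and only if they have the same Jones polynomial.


equivalent: no
D1 (bracket A^6; 8 crossings at w = +2): V = 1
V(D2) = q + q^3 - q^4  [8 crossings, <D> = -A^-10 + A^-6 + A^2, w = +2]
observation: 2 classes among 2 diagrams; unequal V(q) rules out equality


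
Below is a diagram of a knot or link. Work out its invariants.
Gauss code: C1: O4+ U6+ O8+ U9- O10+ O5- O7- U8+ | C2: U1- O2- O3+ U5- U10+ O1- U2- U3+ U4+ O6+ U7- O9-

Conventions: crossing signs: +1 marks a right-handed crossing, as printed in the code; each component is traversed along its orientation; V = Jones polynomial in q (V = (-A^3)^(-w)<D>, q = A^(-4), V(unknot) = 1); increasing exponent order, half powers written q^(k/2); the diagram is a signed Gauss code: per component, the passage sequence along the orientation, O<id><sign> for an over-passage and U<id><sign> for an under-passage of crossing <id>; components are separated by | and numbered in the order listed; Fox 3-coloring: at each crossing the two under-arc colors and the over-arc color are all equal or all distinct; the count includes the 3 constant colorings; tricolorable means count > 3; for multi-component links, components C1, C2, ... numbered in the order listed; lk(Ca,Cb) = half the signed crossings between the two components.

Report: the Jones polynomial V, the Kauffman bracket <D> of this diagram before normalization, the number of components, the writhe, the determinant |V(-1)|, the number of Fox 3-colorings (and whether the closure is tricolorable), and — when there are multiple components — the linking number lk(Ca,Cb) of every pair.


V = -q^(-3/2) + q^(-1/2) - 2q^(1/2) + q^(3/2) - 2q^(5/2) + q^(7/2)
<D> = A^-14 - 2A^-10 + A^-6 - 2A^-2 + A^2 - A^6 (w = 0)
2 components over 10 crossings, w = 0
lk(C1,C2): 0
3 Fox colorings among 3^10, |V(-1)| = 8: not tricolorable
why: all 2 components of this link are unlinked algebraically


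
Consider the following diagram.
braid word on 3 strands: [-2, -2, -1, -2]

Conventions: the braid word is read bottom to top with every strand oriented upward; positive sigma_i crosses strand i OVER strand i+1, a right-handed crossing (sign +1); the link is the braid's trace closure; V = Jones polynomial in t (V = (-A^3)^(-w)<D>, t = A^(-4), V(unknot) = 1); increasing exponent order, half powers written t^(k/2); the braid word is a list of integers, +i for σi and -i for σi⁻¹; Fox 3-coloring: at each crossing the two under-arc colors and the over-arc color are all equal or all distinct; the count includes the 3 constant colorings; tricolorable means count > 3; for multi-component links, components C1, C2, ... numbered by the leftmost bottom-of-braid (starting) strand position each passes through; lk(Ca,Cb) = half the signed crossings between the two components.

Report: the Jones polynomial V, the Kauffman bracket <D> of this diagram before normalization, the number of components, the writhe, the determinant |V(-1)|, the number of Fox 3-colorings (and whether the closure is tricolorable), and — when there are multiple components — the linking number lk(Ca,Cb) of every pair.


V(t) = -t^-4 + t^-3 + t^-1
bracket: A^-8 + 1 - A^4, w = -4
1 component, writhe -4, over 4 crossings
det 3, colorings 9 of 3^4 — tricolorable
observation: w = -4 shifts under R1 moves; the (-A^3)^(4) factor cancels that in V


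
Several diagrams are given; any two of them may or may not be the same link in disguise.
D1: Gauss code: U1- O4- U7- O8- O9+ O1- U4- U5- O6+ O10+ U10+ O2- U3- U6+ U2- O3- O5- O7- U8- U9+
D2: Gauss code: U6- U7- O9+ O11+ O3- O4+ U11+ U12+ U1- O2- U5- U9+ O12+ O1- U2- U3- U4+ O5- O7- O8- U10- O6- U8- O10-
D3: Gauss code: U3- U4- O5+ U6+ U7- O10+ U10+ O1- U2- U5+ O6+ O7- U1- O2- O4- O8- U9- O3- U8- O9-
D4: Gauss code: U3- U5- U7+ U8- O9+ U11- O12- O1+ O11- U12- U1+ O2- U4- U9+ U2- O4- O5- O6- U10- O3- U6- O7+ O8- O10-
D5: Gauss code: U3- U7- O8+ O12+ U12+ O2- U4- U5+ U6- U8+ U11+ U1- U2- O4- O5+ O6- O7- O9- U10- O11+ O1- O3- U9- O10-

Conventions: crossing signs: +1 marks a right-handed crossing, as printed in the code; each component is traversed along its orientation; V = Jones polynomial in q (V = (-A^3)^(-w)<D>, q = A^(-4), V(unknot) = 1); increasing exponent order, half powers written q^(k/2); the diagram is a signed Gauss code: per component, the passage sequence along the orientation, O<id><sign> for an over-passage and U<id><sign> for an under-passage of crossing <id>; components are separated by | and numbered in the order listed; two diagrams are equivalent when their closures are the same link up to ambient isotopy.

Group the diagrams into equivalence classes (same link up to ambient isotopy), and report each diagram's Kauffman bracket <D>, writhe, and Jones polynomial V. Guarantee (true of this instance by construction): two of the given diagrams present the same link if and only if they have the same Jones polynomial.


equivalence classes: {D1, D2, D3, D4, D5}
D1 (bracket A^-8 + 1 - A^4; 10 crossings at w = -4): V = -q^-4 + q^-3 + q^-1
D2 (bracket A^-8 + 1 - A^4; 12 crossings at w = -4): V = -q^-4 + q^-3 + q^-1
V(D3) = -q^-4 + q^-3 + q^-1  [10 crossings, <D> = A^-8 + 1 - A^4, w = -4]
V(D4) = -q^-4 + q^-3 + q^-1  (w -6, c 12, <D> = A^-14 + A^-6 - A^-2)
V(D5) = -q^-4 + q^-3 + q^-1  [12 crossings, <D> = A^-8 + 1 - A^4, w = -4]
observation: one V(q) for all 5 diagrams — one class (guaranteed)


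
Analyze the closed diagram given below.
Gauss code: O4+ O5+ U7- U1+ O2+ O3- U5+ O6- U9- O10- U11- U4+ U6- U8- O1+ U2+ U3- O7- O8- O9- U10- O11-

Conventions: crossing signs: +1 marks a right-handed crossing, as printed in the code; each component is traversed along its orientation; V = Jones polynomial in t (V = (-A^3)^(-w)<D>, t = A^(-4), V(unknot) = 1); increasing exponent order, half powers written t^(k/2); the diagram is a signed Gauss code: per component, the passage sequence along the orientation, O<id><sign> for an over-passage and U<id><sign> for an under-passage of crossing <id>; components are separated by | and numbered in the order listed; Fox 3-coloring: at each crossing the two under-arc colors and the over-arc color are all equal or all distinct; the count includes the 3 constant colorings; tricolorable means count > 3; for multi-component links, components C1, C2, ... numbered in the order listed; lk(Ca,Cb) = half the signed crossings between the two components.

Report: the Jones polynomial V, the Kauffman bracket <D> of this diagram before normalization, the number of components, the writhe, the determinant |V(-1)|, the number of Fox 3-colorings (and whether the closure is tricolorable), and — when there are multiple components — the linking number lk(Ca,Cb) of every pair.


Jones polynomial: V(t) = -t^-4 + t^-3 + t^-1
<D> = -A^-5 - A^3 + A^7; writhe -3
components 1, writhe -3 (11 crossings)
3-colorings: 9 of 3^11, det 3 — tricolorable
note: det 3 = |V(-1)|; divisible by 3, so tricolorable


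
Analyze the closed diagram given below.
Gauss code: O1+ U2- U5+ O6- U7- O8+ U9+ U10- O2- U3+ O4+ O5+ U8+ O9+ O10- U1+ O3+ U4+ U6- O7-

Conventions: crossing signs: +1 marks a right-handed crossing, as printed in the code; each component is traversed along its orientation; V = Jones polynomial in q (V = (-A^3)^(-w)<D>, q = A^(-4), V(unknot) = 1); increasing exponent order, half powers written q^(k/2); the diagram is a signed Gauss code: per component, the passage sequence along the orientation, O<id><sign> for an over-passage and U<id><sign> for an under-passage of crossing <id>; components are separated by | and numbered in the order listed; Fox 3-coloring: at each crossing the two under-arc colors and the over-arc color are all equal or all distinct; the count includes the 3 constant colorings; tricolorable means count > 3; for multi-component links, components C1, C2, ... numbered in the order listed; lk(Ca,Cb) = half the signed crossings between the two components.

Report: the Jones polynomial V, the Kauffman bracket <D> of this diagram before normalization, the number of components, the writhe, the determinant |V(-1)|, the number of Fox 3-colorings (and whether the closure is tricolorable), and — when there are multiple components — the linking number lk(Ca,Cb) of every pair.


Jones polynomial: V(q) = -q^-1 + 2 - q + 2q^2 - q^3 + q^4 - q^5
<D> = -A^-14 + A^-10 - A^-6 + 2A^-2 - A^2 + 2A^6 - A^10; writhe +2
components 1, writhe +2 (10 crossings)
3-colorings: 9 of 3^10, det 9 — tricolorable
note: w = +2 (over 10 crossings) is diagram-only; (-A^3)^(-2) removes it from V


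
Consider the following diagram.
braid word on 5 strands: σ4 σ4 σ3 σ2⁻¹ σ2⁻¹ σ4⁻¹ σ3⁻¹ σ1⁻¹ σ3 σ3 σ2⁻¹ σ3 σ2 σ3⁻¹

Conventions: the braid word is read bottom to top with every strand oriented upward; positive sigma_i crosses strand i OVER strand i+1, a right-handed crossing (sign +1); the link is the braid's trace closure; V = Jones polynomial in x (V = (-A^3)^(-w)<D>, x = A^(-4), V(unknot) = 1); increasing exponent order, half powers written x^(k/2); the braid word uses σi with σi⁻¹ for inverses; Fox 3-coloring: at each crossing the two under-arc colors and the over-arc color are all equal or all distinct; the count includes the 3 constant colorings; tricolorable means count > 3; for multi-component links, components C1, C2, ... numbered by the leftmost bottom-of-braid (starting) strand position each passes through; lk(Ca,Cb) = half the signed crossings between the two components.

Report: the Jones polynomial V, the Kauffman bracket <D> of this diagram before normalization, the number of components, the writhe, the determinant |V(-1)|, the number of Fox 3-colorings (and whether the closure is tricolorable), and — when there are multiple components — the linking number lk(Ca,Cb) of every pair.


V(x) = -x^-3 + 3x^-2 - 3x^-1 + 4 - 4x + 3x^2 - 2x^3 + x^4
bracket: A^-16 - 2A^-12 + 3A^-8 - 4A^-4 + 4 - 3A^4 + 3A^8 - A^12, w = 0
1 component, writhe 0, over 14 crossings
det 21, colorings 9 of 3^14 — tricolorable
observation: |V(-1)| = 21: so tricolorable, since 3 divides 21


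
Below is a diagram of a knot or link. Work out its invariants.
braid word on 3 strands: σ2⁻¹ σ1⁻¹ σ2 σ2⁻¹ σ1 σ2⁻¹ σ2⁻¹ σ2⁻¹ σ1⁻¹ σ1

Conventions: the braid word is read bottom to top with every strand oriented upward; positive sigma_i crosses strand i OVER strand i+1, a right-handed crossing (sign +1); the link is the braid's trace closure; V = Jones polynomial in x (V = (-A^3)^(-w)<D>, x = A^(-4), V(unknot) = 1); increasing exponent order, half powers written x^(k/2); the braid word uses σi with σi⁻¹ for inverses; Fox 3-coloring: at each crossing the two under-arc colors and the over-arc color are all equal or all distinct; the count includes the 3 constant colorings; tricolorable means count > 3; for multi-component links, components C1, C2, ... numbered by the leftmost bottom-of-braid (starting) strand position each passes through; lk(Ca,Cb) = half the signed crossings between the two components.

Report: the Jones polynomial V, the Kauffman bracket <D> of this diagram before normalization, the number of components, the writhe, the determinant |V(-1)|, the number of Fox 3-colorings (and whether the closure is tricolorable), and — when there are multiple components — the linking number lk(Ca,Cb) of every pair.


V = x^-6 + x^-3 + x^-2 + x^-1
<D> = A^-8 + A^-4 + 1 + A^12 (w = -4)
3 components over 10 crossings, w = -4
lk(C1,C2): 0
lk(C1,C3) = 0
linking number lk(C2,C3) = -2
9 Fox colorings among 3^10, |V(-1)| = 0: tricolorable
why: |V(-1)| = 0: so tricolorable, since 3 divides 0


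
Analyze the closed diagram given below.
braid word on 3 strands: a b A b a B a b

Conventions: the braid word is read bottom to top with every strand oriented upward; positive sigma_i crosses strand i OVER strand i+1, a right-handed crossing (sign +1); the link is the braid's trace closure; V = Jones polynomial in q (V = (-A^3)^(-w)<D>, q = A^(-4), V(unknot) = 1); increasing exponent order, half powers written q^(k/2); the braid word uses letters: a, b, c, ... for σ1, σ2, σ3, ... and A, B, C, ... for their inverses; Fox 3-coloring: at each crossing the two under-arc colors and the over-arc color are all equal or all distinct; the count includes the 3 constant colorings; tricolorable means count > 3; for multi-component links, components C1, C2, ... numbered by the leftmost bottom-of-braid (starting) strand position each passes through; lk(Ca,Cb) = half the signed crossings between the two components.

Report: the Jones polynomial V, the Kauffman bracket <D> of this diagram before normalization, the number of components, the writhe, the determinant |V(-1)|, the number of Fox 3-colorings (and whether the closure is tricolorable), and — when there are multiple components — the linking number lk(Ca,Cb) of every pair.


V = q - q^2 + 2q^3 - q^4 + q^5 - q^6
<D> = -A^-12 + A^-8 - A^-4 + 2 - A^4 + A^8 (w = +4)
1 component over 8 crossings, w = +4
3 Fox colorings among 3^8, |V(-1)| = 7: not tricolorable
why: |V(-1)| = 7: so not tricolorable, since 3 does not divide 7


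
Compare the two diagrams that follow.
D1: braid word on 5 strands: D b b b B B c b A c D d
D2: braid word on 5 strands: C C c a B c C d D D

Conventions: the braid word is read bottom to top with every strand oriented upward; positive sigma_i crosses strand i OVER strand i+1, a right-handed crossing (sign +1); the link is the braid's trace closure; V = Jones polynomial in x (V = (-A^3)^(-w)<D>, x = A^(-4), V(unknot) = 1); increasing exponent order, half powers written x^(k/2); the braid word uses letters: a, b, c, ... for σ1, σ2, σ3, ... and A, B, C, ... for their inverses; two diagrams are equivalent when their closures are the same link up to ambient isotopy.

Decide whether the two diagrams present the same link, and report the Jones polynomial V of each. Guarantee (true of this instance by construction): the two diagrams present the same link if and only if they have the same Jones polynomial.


equivalent: no
D1 (bracket -A^-10 + A^-6 + A^2; 12 crossings at w = +2): V = x + x^3 - x^4
D2 (bracket A^-6; 10 crossings at w = -2): V = 1
key observation: V(x) takes 2 values over 2 diagrams, fixing the grouping


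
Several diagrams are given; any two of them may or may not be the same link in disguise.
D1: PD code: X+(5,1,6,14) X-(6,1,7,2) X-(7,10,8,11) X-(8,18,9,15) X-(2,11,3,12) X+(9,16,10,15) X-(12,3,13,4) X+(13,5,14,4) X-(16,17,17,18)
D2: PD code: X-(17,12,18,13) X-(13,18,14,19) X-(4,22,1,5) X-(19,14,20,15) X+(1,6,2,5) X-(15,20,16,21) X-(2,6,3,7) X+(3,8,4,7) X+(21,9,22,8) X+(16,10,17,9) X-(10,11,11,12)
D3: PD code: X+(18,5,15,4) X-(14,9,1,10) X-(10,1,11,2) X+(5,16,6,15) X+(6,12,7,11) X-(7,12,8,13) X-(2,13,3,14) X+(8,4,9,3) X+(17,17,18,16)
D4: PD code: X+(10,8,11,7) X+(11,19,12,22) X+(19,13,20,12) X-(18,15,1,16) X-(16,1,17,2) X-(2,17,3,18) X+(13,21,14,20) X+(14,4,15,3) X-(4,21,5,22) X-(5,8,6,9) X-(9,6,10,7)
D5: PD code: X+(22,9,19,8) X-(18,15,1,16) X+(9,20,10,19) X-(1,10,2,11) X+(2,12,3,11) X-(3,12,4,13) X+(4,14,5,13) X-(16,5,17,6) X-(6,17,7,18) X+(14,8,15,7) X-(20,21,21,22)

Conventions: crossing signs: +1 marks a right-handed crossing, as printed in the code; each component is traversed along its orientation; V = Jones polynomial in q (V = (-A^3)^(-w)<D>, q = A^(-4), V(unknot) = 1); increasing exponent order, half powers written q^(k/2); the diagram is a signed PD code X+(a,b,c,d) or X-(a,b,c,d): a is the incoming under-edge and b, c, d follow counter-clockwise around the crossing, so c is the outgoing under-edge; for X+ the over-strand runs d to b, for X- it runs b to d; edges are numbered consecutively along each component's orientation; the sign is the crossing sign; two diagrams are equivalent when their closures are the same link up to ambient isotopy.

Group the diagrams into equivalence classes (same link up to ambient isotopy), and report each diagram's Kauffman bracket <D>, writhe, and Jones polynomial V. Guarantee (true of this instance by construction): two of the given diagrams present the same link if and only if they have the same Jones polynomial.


equivalence classes: {D1} | {D2} | {D3, D4, D5}
D1 (bracket A^-11 + A^-7; 9 crossings at w = -3): V = -q^(-1/2) - q^(1/2)
D2 (bracket A^-7 + A^-3 + A - A^9; 11 crossings at w = -3): V = q^(-9/2) - q^(-5/2) - q^(-3/2) - q^(-1/2)
V(D3) = q^(-7/2) - q^(-5/2) + q^(-3/2) - 2q^(-1/2) - q^(3/2)  (w +1, c 9, <D> = A^-3 + 2A^5 - A^9 + A^13 - A^17)
D4 (bracket A^-9 + 2A^-1 - A^3 + A^7 - A^11; 11 crossings at w = -1): V = q^(-7/2) - q^(-5/2) + q^(-3/2) - 2q^(-1/2) - q^(3/2)
D5 (bracket A^-9 + 2A^-1 - A^3 + A^7 - A^11; 11 crossings at w = -1): V = q^(-7/2) - q^(-5/2) + q^(-3/2) - 2q^(-1/2) - q^(3/2)
key observation: V(q) takes 3 values over 5 diagrams, fixing the grouping


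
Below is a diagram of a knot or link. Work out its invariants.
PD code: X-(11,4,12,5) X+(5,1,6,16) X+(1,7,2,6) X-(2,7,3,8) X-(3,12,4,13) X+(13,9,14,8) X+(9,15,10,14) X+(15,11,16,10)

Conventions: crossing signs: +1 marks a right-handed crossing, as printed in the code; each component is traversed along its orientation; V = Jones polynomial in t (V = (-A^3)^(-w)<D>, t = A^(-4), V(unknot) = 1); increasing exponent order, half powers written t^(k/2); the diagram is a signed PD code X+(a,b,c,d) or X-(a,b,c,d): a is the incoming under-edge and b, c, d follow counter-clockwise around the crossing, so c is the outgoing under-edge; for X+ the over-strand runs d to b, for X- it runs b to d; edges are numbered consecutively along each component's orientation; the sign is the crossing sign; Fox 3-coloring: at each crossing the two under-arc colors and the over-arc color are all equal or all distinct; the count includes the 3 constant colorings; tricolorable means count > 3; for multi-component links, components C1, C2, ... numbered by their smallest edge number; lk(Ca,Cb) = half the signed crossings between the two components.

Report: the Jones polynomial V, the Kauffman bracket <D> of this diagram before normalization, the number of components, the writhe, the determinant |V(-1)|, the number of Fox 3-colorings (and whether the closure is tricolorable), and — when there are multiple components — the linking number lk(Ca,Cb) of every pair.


V = t^-1 - 1 + 2t - 2t^2 + 2t^3 - 2t^4 + t^5
<D> = A^-14 - 2A^-10 + 2A^-6 - 2A^-2 + 2A^2 - A^6 + A^10 (w = +2)
1 component over 8 crossings, w = +2
3 Fox colorings among 3^8, |V(-1)| = 11: not tricolorable
why: |V(-1)| = 11: so not tricolorable, since 3 does not divide 11


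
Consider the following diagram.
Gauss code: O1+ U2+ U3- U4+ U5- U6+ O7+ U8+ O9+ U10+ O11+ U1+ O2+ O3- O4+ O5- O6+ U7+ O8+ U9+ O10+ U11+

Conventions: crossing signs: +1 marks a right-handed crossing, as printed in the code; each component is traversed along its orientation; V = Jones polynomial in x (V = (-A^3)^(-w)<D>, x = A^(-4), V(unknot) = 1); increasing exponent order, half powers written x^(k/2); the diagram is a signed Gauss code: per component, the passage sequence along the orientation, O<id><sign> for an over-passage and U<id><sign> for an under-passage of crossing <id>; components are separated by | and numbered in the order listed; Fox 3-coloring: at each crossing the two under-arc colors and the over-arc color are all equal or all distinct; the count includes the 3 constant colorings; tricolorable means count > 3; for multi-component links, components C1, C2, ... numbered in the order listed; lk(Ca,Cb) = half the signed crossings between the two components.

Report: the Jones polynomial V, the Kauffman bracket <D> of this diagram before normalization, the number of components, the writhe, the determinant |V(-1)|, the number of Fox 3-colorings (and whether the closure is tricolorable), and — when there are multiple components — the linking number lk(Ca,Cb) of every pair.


Jones polynomial: V(x) = x^3 + x^5 - x^6 + x^7 - x^8 + x^9 - x^10
<D> = A^-19 - A^-15 + A^-11 - A^-7 + A^-3 - A - A^9; writhe +7
components 1, writhe +7 (11 crossings)
3-colorings: 3 of 3^11, det 7 — not tricolorable
note: w = +7 (over 11 crossings) is diagram-only; (-A^3)^(-7) removes it from V


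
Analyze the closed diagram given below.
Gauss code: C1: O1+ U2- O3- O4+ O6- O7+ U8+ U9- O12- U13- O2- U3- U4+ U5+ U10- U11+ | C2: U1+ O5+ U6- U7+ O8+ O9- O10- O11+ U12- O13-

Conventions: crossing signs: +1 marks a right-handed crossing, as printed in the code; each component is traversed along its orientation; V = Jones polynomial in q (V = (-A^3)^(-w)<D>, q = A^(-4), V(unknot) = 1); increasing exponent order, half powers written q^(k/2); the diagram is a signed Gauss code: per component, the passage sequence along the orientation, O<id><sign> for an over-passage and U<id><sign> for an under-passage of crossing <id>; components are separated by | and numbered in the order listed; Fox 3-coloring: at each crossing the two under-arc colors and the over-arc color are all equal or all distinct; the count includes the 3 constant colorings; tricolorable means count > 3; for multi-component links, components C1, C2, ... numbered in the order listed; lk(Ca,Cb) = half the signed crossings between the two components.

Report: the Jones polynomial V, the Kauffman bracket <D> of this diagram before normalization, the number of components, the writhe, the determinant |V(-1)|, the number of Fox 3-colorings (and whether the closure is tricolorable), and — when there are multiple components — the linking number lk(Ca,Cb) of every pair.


V(q) = q^(-7/2) - 2q^(-5/2) + q^(-3/2) - 2q^(-1/2) + q^(1/2) - q^(3/2)
bracket: A^-9 - A^-5 + 2A^-1 - A^3 + 2A^7 - A^11, w = -1
2 components, writhe -1, over 13 crossings
lk(C1,C2) = 0
det 8, colorings 3 of 3^13 — not tricolorable
observation: det 8 = |V(-1)|; not divisible by 3, so not tricolorable


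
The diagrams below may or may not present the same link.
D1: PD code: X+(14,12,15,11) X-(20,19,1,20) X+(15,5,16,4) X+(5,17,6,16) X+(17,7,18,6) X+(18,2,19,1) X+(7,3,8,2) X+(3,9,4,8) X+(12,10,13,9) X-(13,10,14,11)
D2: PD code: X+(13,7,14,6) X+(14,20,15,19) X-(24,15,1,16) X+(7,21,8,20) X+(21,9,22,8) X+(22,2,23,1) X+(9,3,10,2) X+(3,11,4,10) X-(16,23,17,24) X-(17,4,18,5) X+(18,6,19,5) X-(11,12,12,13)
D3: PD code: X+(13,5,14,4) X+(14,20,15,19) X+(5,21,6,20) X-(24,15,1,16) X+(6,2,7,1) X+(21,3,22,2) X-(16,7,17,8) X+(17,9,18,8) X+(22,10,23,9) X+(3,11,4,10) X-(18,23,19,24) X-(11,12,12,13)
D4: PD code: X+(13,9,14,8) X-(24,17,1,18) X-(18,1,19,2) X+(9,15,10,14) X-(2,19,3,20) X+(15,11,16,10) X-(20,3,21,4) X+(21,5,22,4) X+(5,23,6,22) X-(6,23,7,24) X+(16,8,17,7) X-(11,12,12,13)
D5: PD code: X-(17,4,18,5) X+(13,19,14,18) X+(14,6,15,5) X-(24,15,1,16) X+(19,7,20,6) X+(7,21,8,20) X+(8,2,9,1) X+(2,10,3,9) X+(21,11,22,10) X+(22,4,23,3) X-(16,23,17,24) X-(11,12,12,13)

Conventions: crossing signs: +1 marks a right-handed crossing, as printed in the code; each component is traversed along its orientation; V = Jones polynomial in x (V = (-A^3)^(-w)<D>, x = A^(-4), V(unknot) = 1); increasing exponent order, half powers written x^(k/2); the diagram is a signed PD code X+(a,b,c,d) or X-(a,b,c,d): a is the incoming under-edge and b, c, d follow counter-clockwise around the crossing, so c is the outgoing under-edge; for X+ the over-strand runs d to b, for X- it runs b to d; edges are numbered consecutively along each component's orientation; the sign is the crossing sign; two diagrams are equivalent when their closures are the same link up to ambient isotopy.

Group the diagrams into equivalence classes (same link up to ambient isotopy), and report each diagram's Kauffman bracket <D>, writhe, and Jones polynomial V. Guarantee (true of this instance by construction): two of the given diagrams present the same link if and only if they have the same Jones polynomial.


equivalence classes: {D1} | {D2, D3, D5} | {D4}
D1 (bracket -A^-10 + A^-6 - A^-2 + A^2 + A^10; 10 crossings at w = +6): V = x^2 + x^4 - x^5 + x^6 - x^7
V(D2) = 1 - x + 2x^2 - 2x^3 + 2x^4 - 2x^5 + 2x^6 - x^7  (w +4, c 12, <D> = -A^-16 + 2A^-12 - 2A^-8 + 2A^-4 - 2 + 2A^4 - A^8 + A^12)
D3 (bracket -A^-16 + 2A^-12 - 2A^-8 + 2A^-4 - 2 + 2A^4 - A^8 + A^12; 12 crossings at w = +4): V = 1 - x + 2x^2 - 2x^3 + 2x^4 - 2x^5 + 2x^6 - x^7
D4 (bracket -A^-12 + A^-8 - A^-4 + 3 - A^4 + A^8 - A^12; 12 crossings at w = 0): V = -x^-3 + x^-2 - x^-1 + 3 - x + x^2 - x^3
V(D5) = 1 - x + 2x^2 - 2x^3 + 2x^4 - 2x^5 + 2x^6 - x^7  (w +4, c 12, <D> = -A^-16 + 2A^-12 - 2A^-8 + 2A^-4 - 2 + 2A^4 - A^8 + A^12)
key observation: 3 classes among 5 diagrams; unequal V(x) rules out equality


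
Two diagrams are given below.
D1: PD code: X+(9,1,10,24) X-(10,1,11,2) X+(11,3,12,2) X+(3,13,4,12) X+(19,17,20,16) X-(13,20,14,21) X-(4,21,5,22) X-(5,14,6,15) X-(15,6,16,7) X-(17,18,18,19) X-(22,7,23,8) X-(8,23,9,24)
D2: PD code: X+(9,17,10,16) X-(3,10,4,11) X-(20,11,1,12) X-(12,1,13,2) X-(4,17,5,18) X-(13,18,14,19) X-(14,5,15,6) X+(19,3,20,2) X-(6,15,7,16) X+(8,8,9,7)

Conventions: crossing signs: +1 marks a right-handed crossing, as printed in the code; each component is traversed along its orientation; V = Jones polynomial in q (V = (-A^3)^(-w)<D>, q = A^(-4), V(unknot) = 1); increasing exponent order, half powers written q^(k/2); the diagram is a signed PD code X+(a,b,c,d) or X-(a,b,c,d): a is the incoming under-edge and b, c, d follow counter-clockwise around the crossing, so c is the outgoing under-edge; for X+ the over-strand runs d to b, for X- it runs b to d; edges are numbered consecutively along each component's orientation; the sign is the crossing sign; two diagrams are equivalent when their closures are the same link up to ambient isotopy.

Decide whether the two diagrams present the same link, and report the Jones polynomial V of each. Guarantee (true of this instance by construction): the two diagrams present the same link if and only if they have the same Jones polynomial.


equivalent: no
D1 (bracket A^-8 + 1 - A^4; 12 crossings at w = -4): V = -q^-4 + q^-3 + q^-1
D2 (bracket A^-8 - A^-4 + 2 - A^4 + A^8 - A^12; 10 crossings at w = -4): V = -q^-6 + q^-5 - q^-4 + 2q^-3 - q^-2 + q^-1
key observation: 2 values of V(q) split the 2 diagrams


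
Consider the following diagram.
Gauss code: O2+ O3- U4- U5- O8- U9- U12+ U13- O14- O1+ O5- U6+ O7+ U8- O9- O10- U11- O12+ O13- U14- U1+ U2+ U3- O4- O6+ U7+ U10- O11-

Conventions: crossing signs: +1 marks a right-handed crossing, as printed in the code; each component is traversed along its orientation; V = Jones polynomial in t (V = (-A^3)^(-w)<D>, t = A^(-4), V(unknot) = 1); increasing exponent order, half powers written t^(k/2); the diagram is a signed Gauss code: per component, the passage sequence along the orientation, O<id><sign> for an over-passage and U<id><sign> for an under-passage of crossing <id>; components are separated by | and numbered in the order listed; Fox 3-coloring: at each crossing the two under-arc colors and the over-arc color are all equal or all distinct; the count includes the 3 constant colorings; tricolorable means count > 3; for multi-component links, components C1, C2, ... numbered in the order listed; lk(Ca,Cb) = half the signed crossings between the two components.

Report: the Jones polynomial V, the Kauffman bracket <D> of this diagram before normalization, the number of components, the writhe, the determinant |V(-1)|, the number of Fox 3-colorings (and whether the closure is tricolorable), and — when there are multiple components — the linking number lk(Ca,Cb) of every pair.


V = t^-7 - 2t^-6 + 2t^-5 - 3t^-4 + 3t^-3 - 2t^-2 + 2t^-1
<D> = 2A^-8 - 2A^-4 + 3 - 3A^4 + 2A^8 - 2A^12 + A^16 (w = -4)
1 component over 14 crossings, w = -4
9 Fox colorings among 3^14, |V(-1)| = 15: tricolorable
why: V spans 6 powers of t: at least 6 crossings in any diagram
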